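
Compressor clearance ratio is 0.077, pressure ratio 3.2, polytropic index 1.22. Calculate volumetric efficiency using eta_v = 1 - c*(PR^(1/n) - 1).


PR^(1/n) = 3.2^(1/1.22) = 2.59452201
eta_v = 1 - 0.077 * (2.59452201 - 1)
eta_v = 0.8772

0.8772


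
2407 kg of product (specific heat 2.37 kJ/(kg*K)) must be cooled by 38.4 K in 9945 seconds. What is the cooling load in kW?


Q = m * cp * dT / t
Q = 2407 * 2.37 * 38.4 / 9945
Q = 22.027 kW

22.027


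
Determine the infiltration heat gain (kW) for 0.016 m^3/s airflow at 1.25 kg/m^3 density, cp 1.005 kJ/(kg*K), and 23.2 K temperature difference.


Q = V_dot * rho * cp * dT
Q = 0.016 * 1.25 * 1.005 * 23.2
Q = 0.466 kW

0.466


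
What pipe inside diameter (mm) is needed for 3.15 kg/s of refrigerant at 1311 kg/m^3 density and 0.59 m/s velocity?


A = m_dot / (rho * v) = 3.15 / (1311 * 0.59) = 0.00407245084 m^2
d = sqrt(4*A/pi) * 1000
d = 72.0 mm

72.0


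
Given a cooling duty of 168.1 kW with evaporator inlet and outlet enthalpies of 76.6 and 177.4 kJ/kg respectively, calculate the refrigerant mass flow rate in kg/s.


dh = 177.4 - 76.6 = 100.8 kJ/kg
m_dot = Q / dh = 168.1 / 100.8 = 1.6677 kg/s

1.6677


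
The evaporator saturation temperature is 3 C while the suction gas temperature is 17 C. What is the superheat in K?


Superheat = T_suction - T_evap
Superheat = 17 - (3)
Superheat = 14 K

14


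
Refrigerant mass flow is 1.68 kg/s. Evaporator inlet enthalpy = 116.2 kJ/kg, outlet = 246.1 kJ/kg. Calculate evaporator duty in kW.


dh = 246.1 - 116.2 = 129.9 kJ/kg
Q_evap = m_dot * dh = 1.68 * 129.9
Q_evap = 218.23 kW

218.23


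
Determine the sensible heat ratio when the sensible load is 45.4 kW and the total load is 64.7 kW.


SHR = Q_sensible / Q_total
SHR = 45.4 / 64.7
SHR = 0.702

0.702


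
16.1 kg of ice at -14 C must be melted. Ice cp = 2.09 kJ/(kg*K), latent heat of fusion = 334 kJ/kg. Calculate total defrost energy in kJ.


Sensible heat = cp * dT = 2.09 * 14 = 29.26 kJ/kg
Total per kg = 29.26 + 334 = 363.26 kJ/kg
Q = m * total = 16.1 * 363.26
Q = 5848.5 kJ

5848.5


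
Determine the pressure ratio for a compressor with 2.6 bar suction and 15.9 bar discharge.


PR = P_high / P_low
PR = 15.9 / 2.6
PR = 6.115

6.115


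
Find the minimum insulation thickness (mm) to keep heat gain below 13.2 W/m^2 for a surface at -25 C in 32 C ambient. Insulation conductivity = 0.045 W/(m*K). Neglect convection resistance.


dT = 32 - (-25) = 57 K
thickness = k * dT / q_max * 1000
thickness = 0.045 * 57 / 13.2 * 1000
thickness = 194.3 mm

194.3


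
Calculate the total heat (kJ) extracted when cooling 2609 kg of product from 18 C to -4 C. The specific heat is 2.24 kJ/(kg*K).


dT = 18 - (-4) = 22 K
Q = m * cp * dT = 2609 * 2.24 * 22
Q = 128572 kJ

128572


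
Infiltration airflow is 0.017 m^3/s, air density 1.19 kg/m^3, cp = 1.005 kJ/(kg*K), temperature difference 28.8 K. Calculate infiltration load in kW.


Q = V_dot * rho * cp * dT
Q = 0.017 * 1.19 * 1.005 * 28.8
Q = 0.586 kW

0.586


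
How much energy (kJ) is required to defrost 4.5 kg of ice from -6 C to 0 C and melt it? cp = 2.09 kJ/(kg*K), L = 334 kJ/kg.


Sensible heat = cp * dT = 2.09 * 6 = 12.54 kJ/kg
Total per kg = 12.54 + 334 = 346.54 kJ/kg
Q = m * total = 4.5 * 346.54
Q = 1559.4 kJ

1559.4


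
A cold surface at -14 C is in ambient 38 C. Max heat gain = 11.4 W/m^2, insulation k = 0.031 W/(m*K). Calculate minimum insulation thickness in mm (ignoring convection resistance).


dT = 38 - (-14) = 52 K
thickness = k * dT / q_max * 1000
thickness = 0.031 * 52 / 11.4 * 1000
thickness = 141.4 mm

141.4


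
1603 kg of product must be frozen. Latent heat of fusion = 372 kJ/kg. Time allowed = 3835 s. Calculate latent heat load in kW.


Q_lat = m * h_fg / t
Q_lat = 1603 * 372 / 3835
Q_lat = 155.49 kW

155.49


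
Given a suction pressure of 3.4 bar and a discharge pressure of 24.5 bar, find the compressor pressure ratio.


PR = P_high / P_low
PR = 24.5 / 3.4
PR = 7.206

7.206


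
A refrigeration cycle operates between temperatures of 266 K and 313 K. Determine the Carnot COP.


dT = 313 - 266 = 47 K
COP_carnot = T_cold / dT = 266 / 47
COP_carnot = 5.66

5.66


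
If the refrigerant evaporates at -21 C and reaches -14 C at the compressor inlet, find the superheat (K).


Superheat = T_suction - T_evap
Superheat = -14 - (-21)
Superheat = 7 K

7


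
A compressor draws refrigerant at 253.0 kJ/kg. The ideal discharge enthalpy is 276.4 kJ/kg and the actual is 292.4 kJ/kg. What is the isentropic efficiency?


dh_ideal = 276.4 - 253.0 = 23.4 kJ/kg
dh_actual = 292.4 - 253.0 = 39.4 kJ/kg
eta_s = dh_ideal / dh_actual = 23.4 / 39.4
eta_s = 0.5939

0.5939


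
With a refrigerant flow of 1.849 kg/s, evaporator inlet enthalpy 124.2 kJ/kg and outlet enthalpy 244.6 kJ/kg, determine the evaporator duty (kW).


dh = 244.6 - 124.2 = 120.4 kJ/kg
Q_evap = m_dot * dh = 1.849 * 120.4
Q_evap = 222.62 kW

222.62


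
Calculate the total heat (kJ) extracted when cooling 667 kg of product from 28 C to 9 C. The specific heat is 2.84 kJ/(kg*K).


dT = 28 - (9) = 19 K
Q = m * cp * dT = 667 * 2.84 * 19
Q = 35991 kJ

35991


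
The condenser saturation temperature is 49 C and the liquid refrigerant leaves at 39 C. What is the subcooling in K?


Subcooling = T_cond - T_liquid
Subcooling = 49 - 39
Subcooling = 10 K

10


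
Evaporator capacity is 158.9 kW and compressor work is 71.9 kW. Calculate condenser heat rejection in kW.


Q_cond = Q_evap + W
Q_cond = 158.9 + 71.9
Q_cond = 230.8 kW

230.8


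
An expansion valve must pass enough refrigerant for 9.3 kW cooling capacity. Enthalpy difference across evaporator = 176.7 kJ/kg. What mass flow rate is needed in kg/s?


m_dot = Q / dh
m_dot = 9.3 / 176.7
m_dot = 0.0526 kg/s

0.0526


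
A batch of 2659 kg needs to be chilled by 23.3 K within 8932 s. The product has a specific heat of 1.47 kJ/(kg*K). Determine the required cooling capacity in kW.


Q = m * cp * dT / t
Q = 2659 * 1.47 * 23.3 / 8932
Q = 10.196 kW

10.196


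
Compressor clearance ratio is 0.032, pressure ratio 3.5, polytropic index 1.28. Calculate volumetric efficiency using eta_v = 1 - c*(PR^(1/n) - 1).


PR^(1/n) = 3.5^(1/1.28) = 2.66105076
eta_v = 1 - 0.032 * (2.66105076 - 1)
eta_v = 0.9468

0.9468


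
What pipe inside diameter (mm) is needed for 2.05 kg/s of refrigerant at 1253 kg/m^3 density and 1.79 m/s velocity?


A = m_dot / (rho * v) = 2.05 / (1253 * 1.79) = 0.0009140074993 m^2
d = sqrt(4*A/pi) * 1000
d = 34.1 mm

34.1


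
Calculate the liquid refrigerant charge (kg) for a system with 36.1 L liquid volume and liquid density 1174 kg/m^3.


Charge = V * rho / 1000
Charge = 36.1 * 1174 / 1000
Charge = 42.38 kg

42.38


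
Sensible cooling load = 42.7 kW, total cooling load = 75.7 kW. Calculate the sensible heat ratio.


SHR = Q_sensible / Q_total
SHR = 42.7 / 75.7
SHR = 0.564

0.564


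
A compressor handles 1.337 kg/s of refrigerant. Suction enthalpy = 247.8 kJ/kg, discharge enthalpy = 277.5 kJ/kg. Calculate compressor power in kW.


dh = 277.5 - 247.8 = 29.7 kJ/kg
W = m_dot * dh = 1.337 * 29.7 = 39.71 kW

39.71


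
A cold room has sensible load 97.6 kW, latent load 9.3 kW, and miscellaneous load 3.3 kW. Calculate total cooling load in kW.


Q_total = Q_s + Q_l + Q_misc
Q_total = 97.6 + 9.3 + 3.3
Q_total = 110.2 kW

110.2


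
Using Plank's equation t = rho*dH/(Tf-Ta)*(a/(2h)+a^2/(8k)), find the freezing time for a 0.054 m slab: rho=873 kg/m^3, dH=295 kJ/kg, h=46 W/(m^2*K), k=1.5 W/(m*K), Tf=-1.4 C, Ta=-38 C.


dT = -1.4 - (-38) = 36.6 K
term1 = a/(2h) = 0.054/(2*46) = 0.0005869565217
term2 = a^2/(8k) = 0.054^2/(8*1.5) = 0.000243
t = rho*dH*1000/dT * (term1 + term2)
t = 873*295*1000/36.6 * (0.0005869565217 + 0.000243)
t = 5840 s

5840


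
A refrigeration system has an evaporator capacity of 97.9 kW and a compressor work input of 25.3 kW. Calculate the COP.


COP = Q_evap / W
COP = 97.9 / 25.3
COP = 3.87

3.87


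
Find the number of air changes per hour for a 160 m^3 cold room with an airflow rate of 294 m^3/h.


ACH = flow / volume
ACH = 294 / 160
ACH = 1.838

1.838


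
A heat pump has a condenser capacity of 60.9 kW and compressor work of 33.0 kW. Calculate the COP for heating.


COP_hp = Q_cond / W
COP_hp = 60.9 / 33.0
COP_hp = 1.845

1.845


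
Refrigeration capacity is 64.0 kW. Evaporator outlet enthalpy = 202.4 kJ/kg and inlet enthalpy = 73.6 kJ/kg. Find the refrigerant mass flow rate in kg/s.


dh = 202.4 - 73.6 = 128.8 kJ/kg
m_dot = Q / dh = 64.0 / 128.8 = 0.4969 kg/s

0.4969


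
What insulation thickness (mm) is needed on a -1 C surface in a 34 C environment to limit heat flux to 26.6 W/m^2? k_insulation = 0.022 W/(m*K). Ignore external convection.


dT = 34 - (-1) = 35 K
thickness = k * dT / q_max * 1000
thickness = 0.022 * 35 / 26.6 * 1000
thickness = 28.9 mm

28.9


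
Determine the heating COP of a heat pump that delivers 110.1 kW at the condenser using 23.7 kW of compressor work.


COP_hp = Q_cond / W
COP_hp = 110.1 / 23.7
COP_hp = 4.646

4.646


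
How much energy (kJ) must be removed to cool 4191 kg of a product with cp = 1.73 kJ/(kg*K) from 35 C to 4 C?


dT = 35 - (4) = 31 K
Q = m * cp * dT = 4191 * 1.73 * 31
Q = 224763 kJ

224763


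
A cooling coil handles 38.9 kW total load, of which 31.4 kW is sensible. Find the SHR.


SHR = Q_sensible / Q_total
SHR = 31.4 / 38.9
SHR = 0.807

0.807


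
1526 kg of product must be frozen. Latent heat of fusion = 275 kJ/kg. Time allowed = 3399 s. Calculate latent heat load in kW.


Q_lat = m * h_fg / t
Q_lat = 1526 * 275 / 3399
Q_lat = 123.46 kW

123.46


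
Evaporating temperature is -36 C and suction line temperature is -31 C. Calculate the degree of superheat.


Superheat = T_suction - T_evap
Superheat = -31 - (-36)
Superheat = 5 K

5


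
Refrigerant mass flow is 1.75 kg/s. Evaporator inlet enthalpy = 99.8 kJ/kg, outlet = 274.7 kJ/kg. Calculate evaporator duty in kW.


dh = 274.7 - 99.8 = 174.9 kJ/kg
Q_evap = m_dot * dh = 1.75 * 174.9
Q_evap = 306.08 kW

306.08


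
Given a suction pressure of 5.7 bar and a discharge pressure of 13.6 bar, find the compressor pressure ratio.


PR = P_high / P_low
PR = 13.6 / 5.7
PR = 2.386

2.386


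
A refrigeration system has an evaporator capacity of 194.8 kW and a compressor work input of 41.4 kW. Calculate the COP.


COP = Q_evap / W
COP = 194.8 / 41.4
COP = 4.705

4.705


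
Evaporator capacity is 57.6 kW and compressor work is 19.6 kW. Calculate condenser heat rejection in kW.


Q_cond = Q_evap + W
Q_cond = 57.6 + 19.6
Q_cond = 77.2 kW

77.2


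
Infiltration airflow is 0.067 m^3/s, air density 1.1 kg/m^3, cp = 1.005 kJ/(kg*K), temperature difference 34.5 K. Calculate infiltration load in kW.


Q = V_dot * rho * cp * dT
Q = 0.067 * 1.1 * 1.005 * 34.5
Q = 2.555 kW

2.555


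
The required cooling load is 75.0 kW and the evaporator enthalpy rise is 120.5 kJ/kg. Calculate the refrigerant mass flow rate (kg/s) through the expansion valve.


m_dot = Q / dh
m_dot = 75.0 / 120.5
m_dot = 0.6224 kg/s

0.6224


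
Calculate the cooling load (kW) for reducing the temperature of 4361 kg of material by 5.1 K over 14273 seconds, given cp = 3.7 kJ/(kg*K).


Q = m * cp * dT / t
Q = 4361 * 3.7 * 5.1 / 14273
Q = 5.766 kW

5.766


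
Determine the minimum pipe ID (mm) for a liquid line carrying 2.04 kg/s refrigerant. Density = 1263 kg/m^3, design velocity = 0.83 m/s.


A = m_dot / (rho * v) = 2.04 / (1263 * 0.83) = 0.001946026386 m^2
d = sqrt(4*A/pi) * 1000
d = 49.8 mm

49.8


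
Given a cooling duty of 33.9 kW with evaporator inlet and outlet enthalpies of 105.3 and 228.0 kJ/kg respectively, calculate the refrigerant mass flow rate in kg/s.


dh = 228.0 - 105.3 = 122.7 kJ/kg
m_dot = Q / dh = 33.9 / 122.7 = 0.2763 kg/s

0.2763


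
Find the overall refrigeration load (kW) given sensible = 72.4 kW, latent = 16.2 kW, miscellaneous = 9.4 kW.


Q_total = Q_s + Q_l + Q_misc
Q_total = 72.4 + 16.2 + 9.4
Q_total = 98.0 kW

98.0


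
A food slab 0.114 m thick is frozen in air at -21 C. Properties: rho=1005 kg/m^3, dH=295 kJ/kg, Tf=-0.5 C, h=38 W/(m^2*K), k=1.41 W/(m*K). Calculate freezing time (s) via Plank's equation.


dT = -0.5 - (-21) = 20.5 K
term1 = a/(2h) = 0.114/(2*38) = 0.0015
term2 = a^2/(8k) = 0.114^2/(8*1.41) = 0.00115212766
t = rho*dH*1000/dT * (term1 + term2)
t = 1005*295*1000/20.5 * (0.0015 + 0.00115212766)
t = 38356 s

38356


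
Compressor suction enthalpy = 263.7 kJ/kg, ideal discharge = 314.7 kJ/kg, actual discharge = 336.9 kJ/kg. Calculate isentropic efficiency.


dh_ideal = 314.7 - 263.7 = 51.0 kJ/kg
dh_actual = 336.9 - 263.7 = 73.2 kJ/kg
eta_s = dh_ideal / dh_actual = 51.0 / 73.2
eta_s = 0.6967

0.6967


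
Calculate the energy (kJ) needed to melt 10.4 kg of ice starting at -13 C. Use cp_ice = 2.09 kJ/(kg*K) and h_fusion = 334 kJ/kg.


Sensible heat = cp * dT = 2.09 * 13 = 27.17 kJ/kg
Total per kg = 27.17 + 334 = 361.17 kJ/kg
Q = m * total = 10.4 * 361.17
Q = 3756.2 kJ

3756.2


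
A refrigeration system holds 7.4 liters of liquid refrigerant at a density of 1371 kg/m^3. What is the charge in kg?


Charge = V * rho / 1000
Charge = 7.4 * 1371 / 1000
Charge = 10.15 kg

10.15


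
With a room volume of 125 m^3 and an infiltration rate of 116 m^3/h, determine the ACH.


ACH = flow / volume
ACH = 116 / 125
ACH = 0.928

0.928


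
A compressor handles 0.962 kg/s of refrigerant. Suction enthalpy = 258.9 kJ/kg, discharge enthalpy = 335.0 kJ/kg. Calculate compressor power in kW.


dh = 335.0 - 258.9 = 76.1 kJ/kg
W = m_dot * dh = 0.962 * 76.1 = 73.21 kW

73.21


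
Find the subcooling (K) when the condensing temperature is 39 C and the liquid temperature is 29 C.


Subcooling = T_cond - T_liquid
Subcooling = 39 - 29
Subcooling = 10 K

10


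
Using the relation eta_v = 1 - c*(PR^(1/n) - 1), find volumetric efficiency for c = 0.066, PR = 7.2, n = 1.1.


PR^(1/n) = 7.2^(1/1.1) = 6.01718243
eta_v = 1 - 0.066 * (6.01718243 - 1)
eta_v = 0.6689

0.6689


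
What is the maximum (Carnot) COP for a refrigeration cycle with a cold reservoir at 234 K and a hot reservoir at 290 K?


dT = 290 - 234 = 56 K
COP_carnot = T_cold / dT = 234 / 56
COP_carnot = 4.179

4.179


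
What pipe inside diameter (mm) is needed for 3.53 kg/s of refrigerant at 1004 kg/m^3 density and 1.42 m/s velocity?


A = m_dot / (rho * v) = 3.53 / (1004 * 1.42) = 0.002476011447 m^2
d = sqrt(4*A/pi) * 1000
d = 56.1 mm

56.1


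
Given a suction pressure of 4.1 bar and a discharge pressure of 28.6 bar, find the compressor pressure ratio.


PR = P_high / P_low
PR = 28.6 / 4.1
PR = 6.976

6.976


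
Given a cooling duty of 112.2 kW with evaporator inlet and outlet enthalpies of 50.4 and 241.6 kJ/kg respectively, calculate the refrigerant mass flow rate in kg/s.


dh = 241.6 - 50.4 = 191.2 kJ/kg
m_dot = Q / dh = 112.2 / 191.2 = 0.5868 kg/s

0.5868


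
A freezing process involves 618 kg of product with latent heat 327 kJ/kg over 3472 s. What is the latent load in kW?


Q_lat = m * h_fg / t
Q_lat = 618 * 327 / 3472
Q_lat = 58.2 kW

58.2


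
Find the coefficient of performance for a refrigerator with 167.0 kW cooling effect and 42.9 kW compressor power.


COP = Q_evap / W
COP = 167.0 / 42.9
COP = 3.893

3.893


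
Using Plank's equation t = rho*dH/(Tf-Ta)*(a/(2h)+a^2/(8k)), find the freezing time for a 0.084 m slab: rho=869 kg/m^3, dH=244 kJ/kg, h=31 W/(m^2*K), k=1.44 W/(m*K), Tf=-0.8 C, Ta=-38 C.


dT = -0.8 - (-38) = 37.2 K
term1 = a/(2h) = 0.084/(2*31) = 0.00135483871
term2 = a^2/(8k) = 0.084^2/(8*1.44) = 0.0006125
t = rho*dH*1000/dT * (term1 + term2)
t = 869*244*1000/37.2 * (0.00135483871 + 0.0006125)
t = 11214 s

11214


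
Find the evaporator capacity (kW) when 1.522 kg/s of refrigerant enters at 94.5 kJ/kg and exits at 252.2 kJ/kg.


dh = 252.2 - 94.5 = 157.7 kJ/kg
Q_evap = m_dot * dh = 1.522 * 157.7
Q_evap = 240.02 kW

240.02


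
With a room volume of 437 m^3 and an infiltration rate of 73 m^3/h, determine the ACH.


ACH = flow / volume
ACH = 73 / 437
ACH = 0.167

0.167


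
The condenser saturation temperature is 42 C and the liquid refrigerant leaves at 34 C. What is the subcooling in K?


Subcooling = T_cond - T_liquid
Subcooling = 42 - 34
Subcooling = 8 K

8


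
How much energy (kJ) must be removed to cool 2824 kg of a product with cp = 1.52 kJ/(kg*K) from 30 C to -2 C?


dT = 30 - (-2) = 32 K
Q = m * cp * dT = 2824 * 1.52 * 32
Q = 137359 kJ

137359


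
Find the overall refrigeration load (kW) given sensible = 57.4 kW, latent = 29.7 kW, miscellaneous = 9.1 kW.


Q_total = Q_s + Q_l + Q_misc
Q_total = 57.4 + 29.7 + 9.1
Q_total = 96.2 kW

96.2


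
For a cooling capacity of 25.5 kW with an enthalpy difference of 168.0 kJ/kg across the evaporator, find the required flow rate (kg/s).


m_dot = Q / dh
m_dot = 25.5 / 168.0
m_dot = 0.1518 kg/s

0.1518


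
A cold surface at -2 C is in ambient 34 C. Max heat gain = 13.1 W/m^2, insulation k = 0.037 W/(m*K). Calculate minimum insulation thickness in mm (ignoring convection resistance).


dT = 34 - (-2) = 36 K
thickness = k * dT / q_max * 1000
thickness = 0.037 * 36 / 13.1 * 1000
thickness = 101.7 mm

101.7


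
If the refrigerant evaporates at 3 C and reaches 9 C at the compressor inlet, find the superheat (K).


Superheat = T_suction - T_evap
Superheat = 9 - (3)
Superheat = 6 K

6


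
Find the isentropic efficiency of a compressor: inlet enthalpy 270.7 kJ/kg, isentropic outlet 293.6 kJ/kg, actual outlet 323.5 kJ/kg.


dh_ideal = 293.6 - 270.7 = 22.9 kJ/kg
dh_actual = 323.5 - 270.7 = 52.8 kJ/kg
eta_s = dh_ideal / dh_actual = 22.9 / 52.8
eta_s = 0.4337

0.4337


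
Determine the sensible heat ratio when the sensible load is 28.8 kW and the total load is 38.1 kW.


SHR = Q_sensible / Q_total
SHR = 28.8 / 38.1
SHR = 0.756

0.756


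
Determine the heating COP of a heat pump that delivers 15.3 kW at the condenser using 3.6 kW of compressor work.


COP_hp = Q_cond / W
COP_hp = 15.3 / 3.6
COP_hp = 4.25

4.25


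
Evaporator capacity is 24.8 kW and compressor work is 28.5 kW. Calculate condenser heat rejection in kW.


Q_cond = Q_evap + W
Q_cond = 24.8 + 28.5
Q_cond = 53.3 kW

53.3


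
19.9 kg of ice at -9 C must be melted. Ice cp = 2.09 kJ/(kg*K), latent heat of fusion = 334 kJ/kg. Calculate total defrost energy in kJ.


Sensible heat = cp * dT = 2.09 * 9 = 18.81 kJ/kg
Total per kg = 18.81 + 334 = 352.81 kJ/kg
Q = m * total = 19.9 * 352.81
Q = 7020.9 kJ

7020.9


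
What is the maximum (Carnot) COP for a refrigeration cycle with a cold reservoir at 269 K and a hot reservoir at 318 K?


dT = 318 - 269 = 49 K
COP_carnot = T_cold / dT = 269 / 49
COP_carnot = 5.49

5.49


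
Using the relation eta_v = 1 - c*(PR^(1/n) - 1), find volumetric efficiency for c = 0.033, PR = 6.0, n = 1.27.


PR^(1/n) = 6.0^(1/1.27) = 4.09937379
eta_v = 1 - 0.033 * (4.09937379 - 1)
eta_v = 0.8977

0.8977


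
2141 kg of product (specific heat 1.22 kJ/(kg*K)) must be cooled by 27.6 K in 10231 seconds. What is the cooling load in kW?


Q = m * cp * dT / t
Q = 2141 * 1.22 * 27.6 / 10231
Q = 7.046 kW

7.046


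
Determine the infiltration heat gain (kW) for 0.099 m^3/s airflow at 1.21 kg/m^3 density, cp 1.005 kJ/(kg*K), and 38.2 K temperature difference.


Q = V_dot * rho * cp * dT
Q = 0.099 * 1.21 * 1.005 * 38.2
Q = 4.599 kW

4.599


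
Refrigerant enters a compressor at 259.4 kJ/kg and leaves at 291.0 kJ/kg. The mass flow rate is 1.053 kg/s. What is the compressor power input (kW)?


dh = 291.0 - 259.4 = 31.6 kJ/kg
W = m_dot * dh = 1.053 * 31.6 = 33.27 kW

33.27


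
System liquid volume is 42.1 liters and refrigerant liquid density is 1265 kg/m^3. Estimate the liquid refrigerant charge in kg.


Charge = V * rho / 1000
Charge = 42.1 * 1265 / 1000
Charge = 53.26 kg

53.26


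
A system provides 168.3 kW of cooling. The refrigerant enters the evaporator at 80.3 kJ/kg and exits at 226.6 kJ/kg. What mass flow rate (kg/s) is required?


dh = 226.6 - 80.3 = 146.3 kJ/kg
m_dot = Q / dh = 168.3 / 146.3 = 1.1504 kg/s

1.1504


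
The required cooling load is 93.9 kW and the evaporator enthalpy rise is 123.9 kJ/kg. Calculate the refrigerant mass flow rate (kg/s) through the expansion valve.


m_dot = Q / dh
m_dot = 93.9 / 123.9
m_dot = 0.7579 kg/s

0.7579


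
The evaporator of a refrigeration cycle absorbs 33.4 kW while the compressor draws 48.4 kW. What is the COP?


COP = Q_evap / W
COP = 33.4 / 48.4
COP = 0.69

0.69


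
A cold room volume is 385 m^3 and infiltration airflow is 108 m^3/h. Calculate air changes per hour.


ACH = flow / volume
ACH = 108 / 385
ACH = 0.281

0.281


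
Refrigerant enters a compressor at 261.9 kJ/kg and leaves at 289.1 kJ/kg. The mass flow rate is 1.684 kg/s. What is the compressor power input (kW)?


dh = 289.1 - 261.9 = 27.2 kJ/kg
W = m_dot * dh = 1.684 * 27.2 = 45.8 kW

45.8


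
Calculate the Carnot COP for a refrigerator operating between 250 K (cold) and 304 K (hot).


dT = 304 - 250 = 54 K
COP_carnot = T_cold / dT = 250 / 54
COP_carnot = 4.63

4.63


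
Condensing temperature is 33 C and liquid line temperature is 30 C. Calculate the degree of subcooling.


Subcooling = T_cond - T_liquid
Subcooling = 33 - 30
Subcooling = 3 K

3


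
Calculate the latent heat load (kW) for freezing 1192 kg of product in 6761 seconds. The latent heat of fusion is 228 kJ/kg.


Q_lat = m * h_fg / t
Q_lat = 1192 * 228 / 6761
Q_lat = 40.2 kW

40.2


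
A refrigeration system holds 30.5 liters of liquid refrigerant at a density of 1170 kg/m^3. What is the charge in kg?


Charge = V * rho / 1000
Charge = 30.5 * 1170 / 1000
Charge = 35.69 kg

35.69


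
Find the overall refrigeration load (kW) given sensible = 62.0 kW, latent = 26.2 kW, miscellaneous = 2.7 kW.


Q_total = Q_s + Q_l + Q_misc
Q_total = 62.0 + 26.2 + 2.7
Q_total = 90.9 kW

90.9


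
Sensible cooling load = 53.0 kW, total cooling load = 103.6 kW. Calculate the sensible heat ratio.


SHR = Q_sensible / Q_total
SHR = 53.0 / 103.6
SHR = 0.512

0.512


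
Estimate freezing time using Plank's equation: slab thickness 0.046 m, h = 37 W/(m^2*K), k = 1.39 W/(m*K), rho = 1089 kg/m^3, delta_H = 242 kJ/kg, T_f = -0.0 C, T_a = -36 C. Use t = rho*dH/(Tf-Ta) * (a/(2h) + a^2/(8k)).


dT = -0.0 - (-36) = 36.0 K
term1 = a/(2h) = 0.046/(2*37) = 0.0006216216216
term2 = a^2/(8k) = 0.046^2/(8*1.39) = 0.0001902877698
t = rho*dH*1000/dT * (term1 + term2)
t = 1089*242*1000/36.0 * (0.0006216216216 + 0.0001902877698)
t = 5944 s

5944


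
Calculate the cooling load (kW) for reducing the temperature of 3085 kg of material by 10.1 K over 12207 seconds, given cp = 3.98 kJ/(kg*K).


Q = m * cp * dT / t
Q = 3085 * 3.98 * 10.1 / 12207
Q = 10.159 kW

10.159


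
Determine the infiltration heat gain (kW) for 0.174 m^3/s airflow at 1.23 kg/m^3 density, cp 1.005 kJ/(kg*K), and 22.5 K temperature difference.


Q = V_dot * rho * cp * dT
Q = 0.174 * 1.23 * 1.005 * 22.5
Q = 4.84 kW

4.84


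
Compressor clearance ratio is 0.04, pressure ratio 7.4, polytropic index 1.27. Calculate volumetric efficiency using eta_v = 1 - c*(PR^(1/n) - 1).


PR^(1/n) = 7.4^(1/1.27) = 4.83542248
eta_v = 1 - 0.04 * (4.83542248 - 1)
eta_v = 0.8466

0.8466


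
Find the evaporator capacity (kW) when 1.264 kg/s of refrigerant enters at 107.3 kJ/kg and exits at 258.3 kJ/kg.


dh = 258.3 - 107.3 = 151.0 kJ/kg
Q_evap = m_dot * dh = 1.264 * 151.0
Q_evap = 190.86 kW

190.86


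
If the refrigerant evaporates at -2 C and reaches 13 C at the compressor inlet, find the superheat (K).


Superheat = T_suction - T_evap
Superheat = 13 - (-2)
Superheat = 15 K

15


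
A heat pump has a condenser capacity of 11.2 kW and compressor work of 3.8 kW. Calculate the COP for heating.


COP_hp = Q_cond / W
COP_hp = 11.2 / 3.8
COP_hp = 2.947

2.947


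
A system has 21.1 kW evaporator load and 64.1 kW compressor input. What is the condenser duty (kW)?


Q_cond = Q_evap + W
Q_cond = 21.1 + 64.1
Q_cond = 85.2 kW

85.2


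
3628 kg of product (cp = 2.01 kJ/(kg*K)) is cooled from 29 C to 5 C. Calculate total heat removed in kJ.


dT = 29 - (5) = 24 K
Q = m * cp * dT = 3628 * 2.01 * 24
Q = 175015 kJ

175015


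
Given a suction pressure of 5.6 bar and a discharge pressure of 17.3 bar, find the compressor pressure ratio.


PR = P_high / P_low
PR = 17.3 / 5.6
PR = 3.089

3.089


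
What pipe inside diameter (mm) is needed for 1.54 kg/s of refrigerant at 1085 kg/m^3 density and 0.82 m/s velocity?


A = m_dot / (rho * v) = 1.54 / (1085 * 0.82) = 0.001730920535 m^2
d = sqrt(4*A/pi) * 1000
d = 46.9 mm

46.9


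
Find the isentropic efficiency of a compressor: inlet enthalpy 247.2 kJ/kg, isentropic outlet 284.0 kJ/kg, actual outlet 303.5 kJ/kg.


dh_ideal = 284.0 - 247.2 = 36.8 kJ/kg
dh_actual = 303.5 - 247.2 = 56.3 kJ/kg
eta_s = dh_ideal / dh_actual = 36.8 / 56.3
eta_s = 0.6536

0.6536


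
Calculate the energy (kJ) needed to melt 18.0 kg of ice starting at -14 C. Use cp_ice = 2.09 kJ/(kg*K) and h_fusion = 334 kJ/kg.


Sensible heat = cp * dT = 2.09 * 14 = 29.26 kJ/kg
Total per kg = 29.26 + 334 = 363.26 kJ/kg
Q = m * total = 18.0 * 363.26
Q = 6538.7 kJ

6538.7


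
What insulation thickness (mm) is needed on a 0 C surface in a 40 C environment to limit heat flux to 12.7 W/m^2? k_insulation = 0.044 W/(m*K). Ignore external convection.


dT = 40 - (0) = 40 K
thickness = k * dT / q_max * 1000
thickness = 0.044 * 40 / 12.7 * 1000
thickness = 138.6 mm

138.6


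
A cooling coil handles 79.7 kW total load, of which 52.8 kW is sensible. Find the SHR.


SHR = Q_sensible / Q_total
SHR = 52.8 / 79.7
SHR = 0.662

0.662


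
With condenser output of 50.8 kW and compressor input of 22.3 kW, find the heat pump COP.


COP_hp = Q_cond / W
COP_hp = 50.8 / 22.3
COP_hp = 2.278

2.278


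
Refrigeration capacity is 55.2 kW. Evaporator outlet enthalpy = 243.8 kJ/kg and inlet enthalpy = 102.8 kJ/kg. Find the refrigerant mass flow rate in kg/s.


dh = 243.8 - 102.8 = 141.0 kJ/kg
m_dot = Q / dh = 55.2 / 141.0 = 0.3915 kg/s

0.3915


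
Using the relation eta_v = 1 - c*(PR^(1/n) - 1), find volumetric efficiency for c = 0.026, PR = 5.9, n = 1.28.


PR^(1/n) = 5.9^(1/1.28) = 4.00154895
eta_v = 1 - 0.026 * (4.00154895 - 1)
eta_v = 0.922

0.922


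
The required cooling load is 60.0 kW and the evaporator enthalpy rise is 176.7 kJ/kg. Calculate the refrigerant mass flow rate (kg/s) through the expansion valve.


m_dot = Q / dh
m_dot = 60.0 / 176.7
m_dot = 0.3396 kg/s

0.3396


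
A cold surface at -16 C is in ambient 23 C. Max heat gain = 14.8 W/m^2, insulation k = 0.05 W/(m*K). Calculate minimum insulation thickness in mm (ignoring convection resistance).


dT = 23 - (-16) = 39 K
thickness = k * dT / q_max * 1000
thickness = 0.05 * 39 / 14.8 * 1000
thickness = 131.8 mm

131.8


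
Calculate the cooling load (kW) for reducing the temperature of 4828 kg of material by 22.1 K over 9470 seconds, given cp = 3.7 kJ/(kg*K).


Q = m * cp * dT / t
Q = 4828 * 3.7 * 22.1 / 9470
Q = 41.688 kW

41.688


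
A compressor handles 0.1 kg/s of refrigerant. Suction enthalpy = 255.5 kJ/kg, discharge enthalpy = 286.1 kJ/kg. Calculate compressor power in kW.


dh = 286.1 - 255.5 = 30.6 kJ/kg
W = m_dot * dh = 0.1 * 30.6 = 3.06 kW

3.06


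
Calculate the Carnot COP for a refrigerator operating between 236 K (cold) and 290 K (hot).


dT = 290 - 236 = 54 K
COP_carnot = T_cold / dT = 236 / 54
COP_carnot = 4.37

4.37


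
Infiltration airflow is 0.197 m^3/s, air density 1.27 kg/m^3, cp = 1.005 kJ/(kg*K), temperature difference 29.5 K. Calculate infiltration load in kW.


Q = V_dot * rho * cp * dT
Q = 0.197 * 1.27 * 1.005 * 29.5
Q = 7.418 kW

7.418


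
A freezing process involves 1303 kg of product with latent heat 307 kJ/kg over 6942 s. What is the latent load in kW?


Q_lat = m * h_fg / t
Q_lat = 1303 * 307 / 6942
Q_lat = 57.62 kW

57.62


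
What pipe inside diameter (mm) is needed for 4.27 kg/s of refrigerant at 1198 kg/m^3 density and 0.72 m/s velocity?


A = m_dot / (rho * v) = 4.27 / (1198 * 0.72) = 0.004950380263 m^2
d = sqrt(4*A/pi) * 1000
d = 79.4 mm

79.4


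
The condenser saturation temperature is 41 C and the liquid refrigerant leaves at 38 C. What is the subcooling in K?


Subcooling = T_cond - T_liquid
Subcooling = 41 - 38
Subcooling = 3 K

3


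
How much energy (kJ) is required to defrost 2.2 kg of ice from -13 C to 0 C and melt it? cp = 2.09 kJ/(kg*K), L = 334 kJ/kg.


Sensible heat = cp * dT = 2.09 * 13 = 27.17 kJ/kg
Total per kg = 27.17 + 334 = 361.17 kJ/kg
Q = m * total = 2.2 * 361.17
Q = 794.6 kJ

794.6


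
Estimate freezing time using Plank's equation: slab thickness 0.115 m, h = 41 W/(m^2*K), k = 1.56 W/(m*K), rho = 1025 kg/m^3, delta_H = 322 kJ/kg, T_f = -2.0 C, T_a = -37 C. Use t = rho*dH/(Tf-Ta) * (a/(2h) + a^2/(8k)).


dT = -2.0 - (-37) = 35.0 K
term1 = a/(2h) = 0.115/(2*41) = 0.001402439024
term2 = a^2/(8k) = 0.115^2/(8*1.56) = 0.001059695513
t = rho*dH*1000/dT * (term1 + term2)
t = 1025*322*1000/35.0 * (0.001402439024 + 0.001059695513)
t = 23218 s

23218


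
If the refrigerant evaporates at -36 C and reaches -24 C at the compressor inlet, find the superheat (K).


Superheat = T_suction - T_evap
Superheat = -24 - (-36)
Superheat = 12 K

12


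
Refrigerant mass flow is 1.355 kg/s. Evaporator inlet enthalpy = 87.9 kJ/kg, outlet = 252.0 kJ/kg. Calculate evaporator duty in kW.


dh = 252.0 - 87.9 = 164.1 kJ/kg
Q_evap = m_dot * dh = 1.355 * 164.1
Q_evap = 222.36 kW

222.36


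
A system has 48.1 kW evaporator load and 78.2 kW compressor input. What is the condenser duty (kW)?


Q_cond = Q_evap + W
Q_cond = 48.1 + 78.2
Q_cond = 126.3 kW

126.3


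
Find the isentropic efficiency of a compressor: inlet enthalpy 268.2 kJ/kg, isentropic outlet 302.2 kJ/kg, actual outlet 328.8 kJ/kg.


dh_ideal = 302.2 - 268.2 = 34.0 kJ/kg
dh_actual = 328.8 - 268.2 = 60.6 kJ/kg
eta_s = dh_ideal / dh_actual = 34.0 / 60.6
eta_s = 0.5611

0.5611


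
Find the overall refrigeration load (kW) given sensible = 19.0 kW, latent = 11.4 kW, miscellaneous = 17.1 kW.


Q_total = Q_s + Q_l + Q_misc
Q_total = 19.0 + 11.4 + 17.1
Q_total = 47.5 kW

47.5


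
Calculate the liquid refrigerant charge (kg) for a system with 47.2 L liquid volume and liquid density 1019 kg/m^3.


Charge = V * rho / 1000
Charge = 47.2 * 1019 / 1000
Charge = 48.1 kg

48.1


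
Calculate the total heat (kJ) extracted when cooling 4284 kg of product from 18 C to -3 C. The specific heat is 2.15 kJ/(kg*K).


dT = 18 - (-3) = 21 K
Q = m * cp * dT = 4284 * 2.15 * 21
Q = 193423 kJ

193423


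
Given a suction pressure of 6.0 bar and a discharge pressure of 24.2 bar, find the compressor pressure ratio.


PR = P_high / P_low
PR = 24.2 / 6.0
PR = 4.033

4.033


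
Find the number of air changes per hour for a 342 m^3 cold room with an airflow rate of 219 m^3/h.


ACH = flow / volume
ACH = 219 / 342
ACH = 0.64

0.64


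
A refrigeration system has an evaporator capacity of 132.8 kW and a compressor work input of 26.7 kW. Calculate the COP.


COP = Q_evap / W
COP = 132.8 / 26.7
COP = 4.974

4.974


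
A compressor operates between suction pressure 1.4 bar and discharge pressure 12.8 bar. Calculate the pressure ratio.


PR = P_high / P_low
PR = 12.8 / 1.4
PR = 9.143

9.143


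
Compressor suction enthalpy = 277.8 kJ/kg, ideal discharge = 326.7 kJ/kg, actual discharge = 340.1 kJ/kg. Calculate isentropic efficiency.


dh_ideal = 326.7 - 277.8 = 48.9 kJ/kg
dh_actual = 340.1 - 277.8 = 62.3 kJ/kg
eta_s = dh_ideal / dh_actual = 48.9 / 62.3
eta_s = 0.7849

0.7849


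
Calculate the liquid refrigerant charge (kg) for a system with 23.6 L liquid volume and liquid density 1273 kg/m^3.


Charge = V * rho / 1000
Charge = 23.6 * 1273 / 1000
Charge = 30.04 kg

30.04


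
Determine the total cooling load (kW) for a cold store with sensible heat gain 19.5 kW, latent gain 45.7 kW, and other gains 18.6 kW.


Q_total = Q_s + Q_l + Q_misc
Q_total = 19.5 + 45.7 + 18.6
Q_total = 83.8 kW

83.8


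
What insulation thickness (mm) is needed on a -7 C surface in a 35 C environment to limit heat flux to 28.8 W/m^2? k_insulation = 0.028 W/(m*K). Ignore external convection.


dT = 35 - (-7) = 42 K
thickness = k * dT / q_max * 1000
thickness = 0.028 * 42 / 28.8 * 1000
thickness = 40.8 mm

40.8


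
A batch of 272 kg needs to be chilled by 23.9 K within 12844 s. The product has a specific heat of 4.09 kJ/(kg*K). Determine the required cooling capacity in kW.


Q = m * cp * dT / t
Q = 272 * 4.09 * 23.9 / 12844
Q = 2.07 kW

2.07


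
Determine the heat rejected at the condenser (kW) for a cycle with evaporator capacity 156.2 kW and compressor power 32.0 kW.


Q_cond = Q_evap + W
Q_cond = 156.2 + 32.0
Q_cond = 188.2 kW

188.2


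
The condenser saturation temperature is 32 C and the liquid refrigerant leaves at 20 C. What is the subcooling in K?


Subcooling = T_cond - T_liquid
Subcooling = 32 - 20
Subcooling = 12 K

12


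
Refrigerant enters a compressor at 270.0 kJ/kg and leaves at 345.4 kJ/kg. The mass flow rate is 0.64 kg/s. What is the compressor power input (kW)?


dh = 345.4 - 270.0 = 75.4 kJ/kg
W = m_dot * dh = 0.64 * 75.4 = 48.26 kW

48.26


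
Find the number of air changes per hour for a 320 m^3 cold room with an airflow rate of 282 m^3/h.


ACH = flow / volume
ACH = 282 / 320
ACH = 0.881

0.881


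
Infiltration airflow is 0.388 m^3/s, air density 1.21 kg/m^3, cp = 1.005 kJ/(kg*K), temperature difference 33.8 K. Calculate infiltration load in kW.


Q = V_dot * rho * cp * dT
Q = 0.388 * 1.21 * 1.005 * 33.8
Q = 15.948 kW

15.948


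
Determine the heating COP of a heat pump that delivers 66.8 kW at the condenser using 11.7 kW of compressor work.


COP_hp = Q_cond / W
COP_hp = 66.8 / 11.7
COP_hp = 5.709

5.709


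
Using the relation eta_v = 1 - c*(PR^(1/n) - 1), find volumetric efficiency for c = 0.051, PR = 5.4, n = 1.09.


PR^(1/n) = 5.4^(1/1.09) = 4.69808511
eta_v = 1 - 0.051 * (4.69808511 - 1)
eta_v = 0.8114

0.8114


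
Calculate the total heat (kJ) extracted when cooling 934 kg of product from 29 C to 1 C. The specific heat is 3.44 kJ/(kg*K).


dT = 29 - (1) = 28 K
Q = m * cp * dT = 934 * 3.44 * 28
Q = 89963 kJ

89963


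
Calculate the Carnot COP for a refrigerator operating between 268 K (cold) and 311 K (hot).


dT = 311 - 268 = 43 K
COP_carnot = T_cold / dT = 268 / 43
COP_carnot = 6.233

6.233


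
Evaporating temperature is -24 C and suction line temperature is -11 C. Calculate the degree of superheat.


Superheat = T_suction - T_evap
Superheat = -11 - (-24)
Superheat = 13 K

13


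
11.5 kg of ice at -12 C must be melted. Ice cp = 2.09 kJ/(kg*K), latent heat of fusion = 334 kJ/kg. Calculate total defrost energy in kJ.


Sensible heat = cp * dT = 2.09 * 12 = 25.08 kJ/kg
Total per kg = 25.08 + 334 = 359.08 kJ/kg
Q = m * total = 11.5 * 359.08
Q = 4129.4 kJ

4129.4


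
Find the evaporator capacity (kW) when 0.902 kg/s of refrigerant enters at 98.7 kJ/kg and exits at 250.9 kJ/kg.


dh = 250.9 - 98.7 = 152.2 kJ/kg
Q_evap = m_dot * dh = 0.902 * 152.2
Q_evap = 137.28 kW

137.28


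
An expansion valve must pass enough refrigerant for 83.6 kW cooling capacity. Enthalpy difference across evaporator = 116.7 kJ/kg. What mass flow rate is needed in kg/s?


m_dot = Q / dh
m_dot = 83.6 / 116.7
m_dot = 0.7164 kg/s

0.7164


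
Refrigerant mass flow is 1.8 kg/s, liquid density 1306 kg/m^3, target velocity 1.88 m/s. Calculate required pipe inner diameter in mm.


A = m_dot / (rho * v) = 1.8 / (1306 * 1.88) = 0.0007331139422 m^2
d = sqrt(4*A/pi) * 1000
d = 30.6 mm

30.6


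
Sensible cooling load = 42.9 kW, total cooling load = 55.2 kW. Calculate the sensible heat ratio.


SHR = Q_sensible / Q_total
SHR = 42.9 / 55.2
SHR = 0.777

0.777


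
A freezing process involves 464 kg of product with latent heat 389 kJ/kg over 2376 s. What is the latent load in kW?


Q_lat = m * h_fg / t
Q_lat = 464 * 389 / 2376
Q_lat = 75.97 kW

75.97


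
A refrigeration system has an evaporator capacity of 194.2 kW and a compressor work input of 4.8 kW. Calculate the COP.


COP = Q_evap / W
COP = 194.2 / 4.8
COP = 40.458

40.458


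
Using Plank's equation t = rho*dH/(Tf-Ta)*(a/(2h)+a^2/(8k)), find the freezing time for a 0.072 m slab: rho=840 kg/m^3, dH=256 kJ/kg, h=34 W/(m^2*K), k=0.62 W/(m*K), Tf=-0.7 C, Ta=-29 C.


dT = -0.7 - (-29) = 28.3 K
term1 = a/(2h) = 0.072/(2*34) = 0.001058823529
term2 = a^2/(8k) = 0.072^2/(8*0.62) = 0.00104516129
t = rho*dH*1000/dT * (term1 + term2)
t = 840*256*1000/28.3 * (0.001058823529 + 0.00104516129)
t = 15987 s

15987


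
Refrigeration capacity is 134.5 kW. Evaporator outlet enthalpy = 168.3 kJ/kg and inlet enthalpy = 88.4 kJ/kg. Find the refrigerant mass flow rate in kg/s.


dh = 168.3 - 88.4 = 79.9 kJ/kg
m_dot = Q / dh = 134.5 / 79.9 = 1.6834 kg/s

1.6834


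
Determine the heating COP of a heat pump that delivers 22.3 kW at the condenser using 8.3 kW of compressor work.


COP_hp = Q_cond / W
COP_hp = 22.3 / 8.3
COP_hp = 2.687

2.687


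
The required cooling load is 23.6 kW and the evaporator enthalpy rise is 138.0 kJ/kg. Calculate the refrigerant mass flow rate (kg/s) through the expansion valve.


m_dot = Q / dh
m_dot = 23.6 / 138.0
m_dot = 0.171 kg/s

0.171


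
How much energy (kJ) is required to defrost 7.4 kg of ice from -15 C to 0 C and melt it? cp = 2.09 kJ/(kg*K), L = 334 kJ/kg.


Sensible heat = cp * dT = 2.09 * 15 = 31.35 kJ/kg
Total per kg = 31.35 + 334 = 365.35 kJ/kg
Q = m * total = 7.4 * 365.35
Q = 2703.6 kJ

2703.6


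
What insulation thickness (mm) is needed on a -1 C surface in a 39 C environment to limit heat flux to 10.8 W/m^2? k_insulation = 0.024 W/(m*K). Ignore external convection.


dT = 39 - (-1) = 40 K
thickness = k * dT / q_max * 1000
thickness = 0.024 * 40 / 10.8 * 1000
thickness = 88.9 mm

88.9


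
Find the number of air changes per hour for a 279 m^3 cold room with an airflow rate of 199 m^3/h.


ACH = flow / volume
ACH = 199 / 279
ACH = 0.713

0.713


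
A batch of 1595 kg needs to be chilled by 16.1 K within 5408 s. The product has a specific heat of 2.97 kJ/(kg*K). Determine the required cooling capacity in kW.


Q = m * cp * dT / t
Q = 1595 * 2.97 * 16.1 / 5408
Q = 14.103 kW

14.103


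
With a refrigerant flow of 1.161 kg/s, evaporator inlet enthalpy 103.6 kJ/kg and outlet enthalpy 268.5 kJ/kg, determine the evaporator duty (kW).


dh = 268.5 - 103.6 = 164.9 kJ/kg
Q_evap = m_dot * dh = 1.161 * 164.9
Q_evap = 191.45 kW

191.45


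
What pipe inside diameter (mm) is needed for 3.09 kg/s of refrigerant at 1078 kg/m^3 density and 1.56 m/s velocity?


A = m_dot / (rho * v) = 3.09 / (1078 * 1.56) = 0.001837448266 m^2
d = sqrt(4*A/pi) * 1000
d = 48.4 mm

48.4


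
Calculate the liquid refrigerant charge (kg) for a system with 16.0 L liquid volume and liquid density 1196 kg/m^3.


Charge = V * rho / 1000
Charge = 16.0 * 1196 / 1000
Charge = 19.14 kg

19.14


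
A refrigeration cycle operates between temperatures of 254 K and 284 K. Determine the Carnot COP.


dT = 284 - 254 = 30 K
COP_carnot = T_cold / dT = 254 / 30
COP_carnot = 8.467

8.467


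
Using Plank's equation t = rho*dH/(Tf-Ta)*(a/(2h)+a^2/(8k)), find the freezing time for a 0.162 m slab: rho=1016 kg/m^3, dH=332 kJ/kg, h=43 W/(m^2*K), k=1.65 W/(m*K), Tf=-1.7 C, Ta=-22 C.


dT = -1.7 - (-22) = 20.3 K
term1 = a/(2h) = 0.162/(2*43) = 0.00188372093
term2 = a^2/(8k) = 0.162^2/(8*1.65) = 0.001988181818
t = rho*dH*1000/dT * (term1 + term2)
t = 1016*332*1000/20.3 * (0.00188372093 + 0.001988181818)
t = 64337 s

64337
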